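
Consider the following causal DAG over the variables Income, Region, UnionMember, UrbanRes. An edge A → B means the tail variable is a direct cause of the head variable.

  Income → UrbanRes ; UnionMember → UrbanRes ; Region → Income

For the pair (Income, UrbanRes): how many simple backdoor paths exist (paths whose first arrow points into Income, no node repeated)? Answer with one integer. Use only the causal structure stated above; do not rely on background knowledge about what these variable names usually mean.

A backdoor path from Income to UrbanRes is any simple undirected path whose first edge points into Income (i.e. leaves Income via a parent).
Parents of Income: {Region}.
No simple path from any parent of Income reaches UrbanRes without revisiting Income, so there are no backdoor paths.

0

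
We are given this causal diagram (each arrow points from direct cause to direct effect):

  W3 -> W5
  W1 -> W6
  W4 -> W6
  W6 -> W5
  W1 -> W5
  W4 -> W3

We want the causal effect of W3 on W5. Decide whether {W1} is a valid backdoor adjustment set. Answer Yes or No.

No

Backdoor paths from W3 to W5 (paths whose first edge points into W3):
  P1: W3 <- W4 -> W6 <- W1 -> W5
  P2: W3 <- W4 -> W6 -> W5
Condition 1 (no descendant of W3 in the set): holds — descendants of W3 are {W5}; none are in {W1}.
Condition 2 (every backdoor path blocked by {W1}):
  P1: blocked at collider W6 (neither it nor any descendant is in the conditioning set).
  P2: open — no interior node is in the conditioning set.
{W1} does not satisfy the backdoor criterion.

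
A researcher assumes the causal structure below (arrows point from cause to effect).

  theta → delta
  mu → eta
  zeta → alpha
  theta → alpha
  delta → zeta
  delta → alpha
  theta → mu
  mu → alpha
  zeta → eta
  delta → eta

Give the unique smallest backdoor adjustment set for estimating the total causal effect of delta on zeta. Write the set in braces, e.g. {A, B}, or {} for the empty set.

{}

Variables eligible for adjustment (non-descendants of delta, excluding delta and zeta): {mu, theta}.
Backdoor paths from delta to zeta:
  P1: delta <- theta -> mu -> alpha <- zeta
  P2: delta <- theta -> mu -> eta <- zeta
  P3: delta <- theta -> alpha <- mu -> eta <- zeta
  P4: delta <- theta -> alpha <- zeta
Each backdoor path contains an unconditioned collider, so every path is already blocked with the empty conditioning set:
  P1: blocked at collider alpha (neither it nor any descendant is in the conditioning set).
  P2: blocked at collider eta (neither it nor any descendant is in the conditioning set).
  P3: blocked at collider alpha (neither it nor any descendant is in the conditioning set).
  P4: blocked at collider alpha (neither it nor any descendant is in the conditioning set).
The empty set is therefore the unique smallest valid set.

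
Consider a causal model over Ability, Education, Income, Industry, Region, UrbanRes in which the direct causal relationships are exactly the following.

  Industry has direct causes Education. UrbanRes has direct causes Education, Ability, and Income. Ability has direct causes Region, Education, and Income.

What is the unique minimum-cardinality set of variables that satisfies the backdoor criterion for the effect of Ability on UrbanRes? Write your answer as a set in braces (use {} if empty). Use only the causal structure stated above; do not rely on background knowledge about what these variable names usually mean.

{Education, Income}

Variables eligible for adjustment (non-descendants of Ability, excluding Ability and UrbanRes): {Education, Income, Industry, Region}.
Backdoor paths from Ability to UrbanRes:
  P1: Ability <- Income -> UrbanRes
  P2: Ability <- Education -> UrbanRes
The empty set is not sufficient: P1 (Ability <- Income -> UrbanRes) has no collider blocking it and no conditioned non-collider, so it is open.
Try {Education, Income}:
  P1: blocked at fork node Income ∈ conditioning set.
  P2: blocked at fork node Education ∈ conditioning set.
{Education, Income} contains no descendant of Ability and blocks every backdoor path.
Every element of {Education, Income} is needed (dropping Education leaves P2 open; dropping Income leaves P1 open), so no proper subset is valid.
Among all size-2 subsets of the eligible variables, only {Education, Income} blocks every backdoor path, so it is the unique smallest valid adjustment set.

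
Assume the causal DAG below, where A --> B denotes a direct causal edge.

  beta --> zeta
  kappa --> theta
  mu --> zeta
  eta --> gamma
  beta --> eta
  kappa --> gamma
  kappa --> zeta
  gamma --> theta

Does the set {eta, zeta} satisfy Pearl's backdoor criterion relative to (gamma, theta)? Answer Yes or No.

Backdoor paths from gamma to theta (paths whose first edge points into gamma):
  P1: gamma <- eta <- beta -> zeta <- kappa -> theta
  P2: gamma <- kappa -> theta
Condition 1 (no descendant of gamma in the set): holds — descendants of gamma are {theta}; none are in {eta, zeta}.
Condition 2 (every backdoor path blocked by {eta, zeta}):
  P1: blocked at chain node eta ∈ conditioning set.
  P2: open — no interior node is in the conditioning set.
{eta, zeta} does not satisfy the backdoor criterion.

No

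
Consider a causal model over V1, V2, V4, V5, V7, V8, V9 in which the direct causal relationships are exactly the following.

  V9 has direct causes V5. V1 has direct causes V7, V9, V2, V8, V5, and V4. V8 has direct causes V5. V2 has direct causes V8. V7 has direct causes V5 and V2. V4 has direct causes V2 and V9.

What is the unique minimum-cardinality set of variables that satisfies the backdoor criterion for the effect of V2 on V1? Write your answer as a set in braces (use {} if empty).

{V8}

Variables eligible for adjustment (non-descendants of V2, excluding V2 and V1): {V5, V8, V9}.
Backdoor paths from V2 to V1:
  P1: V2 <- V8 <- V5 -> V9 -> V4 -> V1
  P2: V2 <- V8 <- V5 -> V9 -> V1
  P3: V2 <- V8 <- V5 -> V7 -> V1
  P4: V2 <- V8 <- V5 -> V1
  P5: V2 <- V8 -> V1
The empty set is not sufficient: P1 (V2 <- V8 <- V5 -> V9 -> V4 -> V1) has no collider blocking it and no conditioned non-collider, so it is open.
Try {V8}:
  P1: blocked at chain node V8 ∈ conditioning set.
  P2: blocked at chain node V8 ∈ conditioning set.
  P3: blocked at chain node V8 ∈ conditioning set.
  P4: blocked at chain node V8 ∈ conditioning set.
  P5: blocked at fork node V8 ∈ conditioning set.
{V8} contains no descendant of V2 and blocks every backdoor path.
No other singleton works — e.g. {V5} leaves P5 open — so {V8} is the unique smallest valid adjustment set.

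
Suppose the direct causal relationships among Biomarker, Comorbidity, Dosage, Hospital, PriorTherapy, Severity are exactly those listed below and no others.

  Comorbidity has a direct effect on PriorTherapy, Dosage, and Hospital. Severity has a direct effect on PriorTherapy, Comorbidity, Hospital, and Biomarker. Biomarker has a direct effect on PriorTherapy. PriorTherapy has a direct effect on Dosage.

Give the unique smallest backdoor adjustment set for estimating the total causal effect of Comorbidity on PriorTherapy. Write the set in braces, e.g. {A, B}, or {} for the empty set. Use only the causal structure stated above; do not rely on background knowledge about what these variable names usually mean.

Variables eligible for adjustment (non-descendants of Comorbidity, excluding Comorbidity and PriorTherapy): {Biomarker, Severity}.
Backdoor paths from Comorbidity to PriorTherapy:
  P1: Comorbidity <- Severity -> Biomarker -> PriorTherapy
  P2: Comorbidity <- Severity -> PriorTherapy
The empty set is not sufficient: P1 (Comorbidity <- Severity -> Biomarker -> PriorTherapy) has no collider blocking it and no conditioned non-collider, so it is open.
Try {Severity}:
  P1: blocked at fork node Severity ∈ conditioning set.
  P2: blocked at fork node Severity ∈ conditioning set.
{Severity} contains no descendant of Comorbidity and blocks every backdoor path.
No other singleton works — e.g. {Biomarker} leaves P2 open — so {Severity} is the unique smallest valid adjustment set.

{Severity}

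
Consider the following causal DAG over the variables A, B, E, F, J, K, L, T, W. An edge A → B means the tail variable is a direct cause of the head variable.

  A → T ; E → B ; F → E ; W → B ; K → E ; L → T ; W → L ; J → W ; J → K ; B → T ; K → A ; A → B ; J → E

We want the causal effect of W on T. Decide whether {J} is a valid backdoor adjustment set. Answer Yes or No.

Yes

Backdoor paths from W to T (paths whose first edge points into W):
  P1: W <- J -> K -> A -> B -> T
  P2: W <- J -> K -> A -> T
  P3: W <- J -> K -> E -> B <- A -> T
  P4: W <- J -> K -> E -> B -> T
  P5: W <- J -> E <- K -> A -> B -> T
  P6: W <- J -> E <- K -> A -> T
  P7: W <- J -> E -> B <- A -> T
  P8: W <- J -> E -> B -> T
Condition 1 (no descendant of W in the set): holds — descendants of W are {B, L, T}; none are in {J}.
Condition 2 (every backdoor path blocked by {J}):
  P1: blocked at fork node J ∈ conditioning set.
  P2: blocked at fork node J ∈ conditioning set.
  P3: blocked at fork node J ∈ conditioning set.
  P4: blocked at fork node J ∈ conditioning set.
  P5: blocked at fork node J ∈ conditioning set.
  P6: blocked at fork node J ∈ conditioning set.
  P7: blocked at fork node J ∈ conditioning set.
  P8: blocked at fork node J ∈ conditioning set.
{J} satisfies the backdoor criterion.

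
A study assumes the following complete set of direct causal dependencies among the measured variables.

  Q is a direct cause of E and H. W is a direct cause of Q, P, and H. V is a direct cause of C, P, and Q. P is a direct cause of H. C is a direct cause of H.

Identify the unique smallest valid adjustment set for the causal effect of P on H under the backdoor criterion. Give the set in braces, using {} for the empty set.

{V, W}

Variables eligible for adjustment (non-descendants of P, excluding P and H): {C, E, Q, V, W}.
Backdoor paths from P to H:
  P1: P <- V -> C -> H
  P2: P <- V -> Q <- W -> H
  P3: P <- V -> Q -> H
  P4: P <- W -> Q <- V -> C -> H
  P5: P <- W -> Q -> H
  P6: P <- W -> H
The empty set is not sufficient: P1 (P <- V -> C -> H) has no collider blocking it and no conditioned non-collider, so it is open.
Try {V, W}:
  P1: blocked at fork node V ∈ conditioning set.
  P2: blocked at fork node V ∈ conditioning set.
  P3: blocked at fork node V ∈ conditioning set.
  P4: blocked at fork node W ∈ conditioning set.
  P5: blocked at fork node W ∈ conditioning set.
  P6: blocked at fork node W ∈ conditioning set.
{V, W} contains no descendant of P and blocks every backdoor path.
Every element of {V, W} is needed (dropping V leaves P1 open; dropping W leaves P5 open), so no proper subset is valid.
Among all size-2 subsets of the eligible variables, only {V, W} blocks every backdoor path, so it is the unique smallest valid adjustment set.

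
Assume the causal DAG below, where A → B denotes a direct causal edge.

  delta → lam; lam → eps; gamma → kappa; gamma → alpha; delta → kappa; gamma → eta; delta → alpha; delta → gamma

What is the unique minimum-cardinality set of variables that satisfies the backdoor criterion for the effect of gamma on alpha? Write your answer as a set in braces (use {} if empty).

Variables eligible for adjustment (non-descendants of gamma, excluding gamma and alpha): {delta, eps, lam}.
Backdoor paths from gamma to alpha:
  P1: gamma <- delta -> alpha
The empty set is not sufficient: P1 (gamma <- delta -> alpha) has no collider blocking it and no conditioned non-collider, so it is open.
Try {delta}:
  P1: blocked at fork node delta ∈ conditioning set.
{delta} contains no descendant of gamma and blocks every backdoor path.
No other singleton works — e.g. {lam} leaves P1 open — so {delta} is the unique smallest valid adjustment set.

{delta}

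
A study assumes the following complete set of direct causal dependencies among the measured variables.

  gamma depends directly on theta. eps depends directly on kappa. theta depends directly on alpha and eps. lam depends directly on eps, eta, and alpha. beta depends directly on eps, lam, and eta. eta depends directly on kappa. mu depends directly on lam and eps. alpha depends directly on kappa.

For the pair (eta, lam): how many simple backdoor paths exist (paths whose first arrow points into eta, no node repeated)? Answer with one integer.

A backdoor path from eta to lam is any simple undirected path whose first edge points into eta (i.e. leaves eta via a parent).
Parents of eta: {kappa}.
Enumerating:
  P1: eta <- kappa -> alpha -> lam
  P2: eta <- kappa -> alpha -> theta <- eps -> lam
  P3: eta <- kappa -> alpha -> theta <- eps -> beta <- lam
  P4: eta <- kappa -> alpha -> theta <- eps -> mu <- lam
  P5: eta <- kappa -> eps -> lam
  P6: eta <- kappa -> eps -> theta <- alpha -> lam
  P7: eta <- kappa -> eps -> beta <- lam
  P8: eta <- kappa -> eps -> mu <- lam
That exhausts the simple backdoor paths. Count: 8.

8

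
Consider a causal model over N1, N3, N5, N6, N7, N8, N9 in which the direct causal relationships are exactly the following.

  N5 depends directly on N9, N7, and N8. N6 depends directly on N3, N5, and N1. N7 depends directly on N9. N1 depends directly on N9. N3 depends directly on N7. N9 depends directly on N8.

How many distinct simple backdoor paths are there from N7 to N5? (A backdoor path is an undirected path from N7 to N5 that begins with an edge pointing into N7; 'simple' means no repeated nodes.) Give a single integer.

3

A backdoor path from N7 to N5 is any simple undirected path whose first edge points into N7 (i.e. leaves N7 via a parent).
Parents of N7: {N9}.
Enumerating:
  P1: N7 <- N9 <- N8 -> N5
  P2: N7 <- N9 -> N5
  P3: N7 <- N9 -> N1 -> N6 <- N5
That exhausts the simple backdoor paths. Count: 3.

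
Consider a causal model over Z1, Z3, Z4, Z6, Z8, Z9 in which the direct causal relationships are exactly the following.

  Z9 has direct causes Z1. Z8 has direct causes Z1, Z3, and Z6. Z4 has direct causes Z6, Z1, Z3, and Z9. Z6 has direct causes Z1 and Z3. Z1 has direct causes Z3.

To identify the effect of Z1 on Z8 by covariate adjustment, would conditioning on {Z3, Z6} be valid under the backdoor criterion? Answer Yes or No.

Backdoor paths from Z1 to Z8 (paths whose first edge points into Z1):
  P1: Z1 <- Z3 -> Z6 -> Z8
  P2: Z1 <- Z3 -> Z8
  P3: Z1 <- Z3 -> Z4 <- Z6 -> Z8
Condition 1 (no descendant of Z1 in the set): FAILS — Z6 is a descendant of Z1.
Condition 2 (every backdoor path blocked by {Z3, Z6}):
  P1: blocked at fork node Z3 ∈ conditioning set.
  P2: blocked at fork node Z3 ∈ conditioning set.
  P3: blocked at fork node Z3 ∈ conditioning set.
{Z3, Z6} does not satisfy the backdoor criterion.

No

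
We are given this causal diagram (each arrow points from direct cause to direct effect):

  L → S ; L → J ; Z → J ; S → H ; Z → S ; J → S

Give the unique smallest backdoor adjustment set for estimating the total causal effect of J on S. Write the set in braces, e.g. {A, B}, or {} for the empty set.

{L, Z}

Variables eligible for adjustment (non-descendants of J, excluding J and S): {L, Z}.
Backdoor paths from J to S:
  P1: J <- L -> S
  P2: J <- Z -> S
The empty set is not sufficient: P1 (J <- L -> S) has no collider blocking it and no conditioned non-collider, so it is open.
Try {L, Z}:
  P1: blocked at fork node L ∈ conditioning set.
  P2: blocked at fork node Z ∈ conditioning set.
{L, Z} contains no descendant of J and blocks every backdoor path.
Every element of {L, Z} is needed (dropping L leaves P1 open; dropping Z leaves P2 open), so no proper subset is valid.
Among all size-2 subsets of the eligible variables, only {L, Z} blocks every backdoor path, so it is the unique smallest valid adjustment set.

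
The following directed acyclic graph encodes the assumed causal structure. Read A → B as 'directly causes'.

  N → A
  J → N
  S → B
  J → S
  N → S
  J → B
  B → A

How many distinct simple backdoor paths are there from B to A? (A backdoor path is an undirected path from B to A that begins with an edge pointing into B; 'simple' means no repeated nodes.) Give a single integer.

A backdoor path from B to A is any simple undirected path whose first edge points into B (i.e. leaves B via a parent).
Parents of B: {J, S}.
Enumerating:
  P1: B <- J -> N -> A
  P2: B <- J -> S <- N -> A
  P3: B <- S <- J -> N -> A
  P4: B <- S <- N -> A
That exhausts the simple backdoor paths. Count: 4.

4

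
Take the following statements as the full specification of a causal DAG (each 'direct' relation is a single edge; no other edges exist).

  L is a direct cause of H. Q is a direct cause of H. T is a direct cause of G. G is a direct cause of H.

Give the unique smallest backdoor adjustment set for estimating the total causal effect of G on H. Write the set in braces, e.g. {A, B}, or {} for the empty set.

{}

Variables eligible for adjustment (non-descendants of G, excluding G and H): {L, Q, T}.
Backdoor paths from G to H:
  (none)
With no backdoor paths the empty set already satisfies the criterion, and it is trivially minimal.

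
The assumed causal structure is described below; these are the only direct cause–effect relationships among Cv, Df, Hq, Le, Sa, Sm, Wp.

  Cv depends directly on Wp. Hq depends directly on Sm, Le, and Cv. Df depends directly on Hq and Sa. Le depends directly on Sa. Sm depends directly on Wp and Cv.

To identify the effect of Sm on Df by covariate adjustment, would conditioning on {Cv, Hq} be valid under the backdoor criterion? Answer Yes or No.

Backdoor paths from Sm to Df (paths whose first edge points into Sm):
  P1: Sm <- Wp -> Cv -> Hq <- Le <- Sa -> Df
  P2: Sm <- Wp -> Cv -> Hq -> Df
  P3: Sm <- Cv -> Hq <- Le <- Sa -> Df
  P4: Sm <- Cv -> Hq -> Df
Condition 1 (no descendant of Sm in the set): FAILS — Hq is a descendant of Sm.
Condition 2 (every backdoor path blocked by {Cv, Hq}):
  P1: blocked at chain node Cv ∈ conditioning set.
  P2: blocked at chain node Cv ∈ conditioning set.
  P3: blocked at fork node Cv ∈ conditioning set.
  P4: blocked at fork node Cv ∈ conditioning set.
{Cv, Hq} does not satisfy the backdoor criterion.

No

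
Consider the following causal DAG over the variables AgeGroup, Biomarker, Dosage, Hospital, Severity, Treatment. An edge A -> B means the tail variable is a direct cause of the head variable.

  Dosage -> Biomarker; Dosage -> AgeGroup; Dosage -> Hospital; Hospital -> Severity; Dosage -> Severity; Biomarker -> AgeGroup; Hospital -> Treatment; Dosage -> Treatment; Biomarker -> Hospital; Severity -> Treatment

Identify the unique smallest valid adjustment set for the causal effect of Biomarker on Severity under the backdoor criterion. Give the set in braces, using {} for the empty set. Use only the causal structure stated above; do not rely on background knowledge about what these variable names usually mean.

{Dosage}

Variables eligible for adjustment (non-descendants of Biomarker, excluding Biomarker and Severity): {Dosage}.
Backdoor paths from Biomarker to Severity:
  P1: Biomarker <- Dosage -> Hospital -> Severity
  P2: Biomarker <- Dosage -> Hospital -> Treatment <- Severity
  P3: Biomarker <- Dosage -> Severity
  P4: Biomarker <- Dosage -> Treatment <- Hospital -> Severity
  P5: Biomarker <- Dosage -> Treatment <- Severity
The empty set is not sufficient: P1 (Biomarker <- Dosage -> Hospital -> Severity) has no collider blocking it and no conditioned non-collider, so it is open.
Try {Dosage}:
  P1: blocked at fork node Dosage ∈ conditioning set.
  P2: blocked at fork node Dosage ∈ conditioning set.
  P3: blocked at fork node Dosage ∈ conditioning set.
  P4: blocked at fork node Dosage ∈ conditioning set.
  P5: blocked at fork node Dosage ∈ conditioning set.
{Dosage} contains no descendant of Biomarker and blocks every backdoor path.
{Dosage} is the unique smallest valid adjustment set.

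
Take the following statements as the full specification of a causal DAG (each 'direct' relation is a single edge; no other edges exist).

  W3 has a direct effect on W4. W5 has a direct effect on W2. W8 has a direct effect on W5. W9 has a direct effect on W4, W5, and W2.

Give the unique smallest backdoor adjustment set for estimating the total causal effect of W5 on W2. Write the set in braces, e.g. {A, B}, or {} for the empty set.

Variables eligible for adjustment (non-descendants of W5, excluding W5 and W2): {W3, W4, W8, W9}.
Backdoor paths from W5 to W2:
  P1: W5 <- W9 -> W2
The empty set is not sufficient: P1 (W5 <- W9 -> W2) has no collider blocking it and no conditioned non-collider, so it is open.
Try {W9}:
  P1: blocked at fork node W9 ∈ conditioning set.
{W9} contains no descendant of W5 and blocks every backdoor path.
No other singleton works — e.g. {W3} leaves P1 open — so {W9} is the unique smallest valid adjustment set.

{W9}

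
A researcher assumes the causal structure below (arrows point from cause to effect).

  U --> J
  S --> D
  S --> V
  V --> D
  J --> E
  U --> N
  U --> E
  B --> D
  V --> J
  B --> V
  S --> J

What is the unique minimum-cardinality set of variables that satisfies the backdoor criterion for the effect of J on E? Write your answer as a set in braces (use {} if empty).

Variables eligible for adjustment (non-descendants of J, excluding J and E): {B, D, N, S, U, V}.
Backdoor paths from J to E:
  P1: J <- U -> E
The empty set is not sufficient: P1 (J <- U -> E) has no collider blocking it and no conditioned non-collider, so it is open.
Try {U}:
  P1: blocked at fork node U ∈ conditioning set.
{U} contains no descendant of J and blocks every backdoor path.
No other singleton works — e.g. {B} leaves P1 open — so {U} is the unique smallest valid adjustment set.

{U}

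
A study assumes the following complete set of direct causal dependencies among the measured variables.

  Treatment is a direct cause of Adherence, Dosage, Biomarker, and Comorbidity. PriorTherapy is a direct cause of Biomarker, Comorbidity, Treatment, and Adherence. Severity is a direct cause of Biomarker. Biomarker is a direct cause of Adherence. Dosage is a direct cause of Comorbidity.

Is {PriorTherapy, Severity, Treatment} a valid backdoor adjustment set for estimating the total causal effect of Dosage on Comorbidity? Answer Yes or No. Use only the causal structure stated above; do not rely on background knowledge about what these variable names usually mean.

Backdoor paths from Dosage to Comorbidity (paths whose first edge points into Dosage):
  P1: Dosage <- Treatment <- PriorTherapy -> Comorbidity
  P2: Dosage <- Treatment -> Biomarker <- PriorTherapy -> Comorbidity
  P3: Dosage <- Treatment -> Biomarker -> Adherence <- PriorTherapy -> Comorbidity
  P4: Dosage <- Treatment -> Adherence <- PriorTherapy -> Comorbidity
  P5: Dosage <- Treatment -> Adherence <- Biomarker <- PriorTherapy -> Comorbidity
  P6: Dosage <- Treatment -> Comorbidity
Condition 1 (no descendant of Dosage in the set): holds — descendants of Dosage are {Comorbidity}; none are in {PriorTherapy, Severity, Treatment}.
Condition 2 (every backdoor path blocked by {PriorTherapy, Severity, Treatment}):
  P1: blocked at chain node Treatment ∈ conditioning set.
  P2: blocked at fork node Treatment ∈ conditioning set.
  P3: blocked at fork node Treatment ∈ conditioning set.
  P4: blocked at fork node Treatment ∈ conditioning set.
  P5: blocked at fork node Treatment ∈ conditioning set.
  P6: blocked at fork node Treatment ∈ conditioning set.
{PriorTherapy, Severity, Treatment} satisfies the backdoor criterion.

Yes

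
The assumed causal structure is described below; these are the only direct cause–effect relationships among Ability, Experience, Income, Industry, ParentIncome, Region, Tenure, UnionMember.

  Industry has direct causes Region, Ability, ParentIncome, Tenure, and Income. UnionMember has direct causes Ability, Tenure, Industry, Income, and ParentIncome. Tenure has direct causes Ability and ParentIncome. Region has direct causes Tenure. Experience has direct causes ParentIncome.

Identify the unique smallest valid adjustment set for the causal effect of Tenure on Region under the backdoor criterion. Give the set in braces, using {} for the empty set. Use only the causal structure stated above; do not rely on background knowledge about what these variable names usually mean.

{}

Variables eligible for adjustment (non-descendants of Tenure, excluding Tenure and Region): {Ability, Experience, Income, ParentIncome}.
Backdoor paths from Tenure to Region:
  P1: Tenure <- Ability -> Industry <- Region
  P2: Tenure <- Ability -> UnionMember <- Income -> Industry <- Region
  P3: Tenure <- Ability -> UnionMember <- ParentIncome -> Industry <- Region
  P4: Tenure <- Ability -> UnionMember <- Industry <- Region
  P5: Tenure <- ParentIncome -> Industry <- Region
  P6: Tenure <- ParentIncome -> UnionMember <- Ability -> Industry <- Region
  P7: Tenure <- ParentIncome -> UnionMember <- Income -> Industry <- Region
  P8: Tenure <- ParentIncome -> UnionMember <- Industry <- Region
Each backdoor path contains an unconditioned collider, so every path is already blocked with the empty conditioning set:
  P1: blocked at collider Industry (neither it nor any descendant is in the conditioning set).
  P2: blocked at collider UnionMember (neither it nor any descendant is in the conditioning set).
  P3: blocked at collider UnionMember (neither it nor any descendant is in the conditioning set).
  P4: blocked at collider UnionMember (neither it nor any descendant is in the conditioning set).
  P5: blocked at collider Industry (neither it nor any descendant is in the conditioning set).
  P6: blocked at collider UnionMember (neither it nor any descendant is in the conditioning set).
  P7: blocked at collider UnionMember (neither it nor any descendant is in the conditioning set).
  P8: blocked at collider UnionMember (neither it nor any descendant is in the conditioning set).
The empty set is therefore the unique smallest valid set.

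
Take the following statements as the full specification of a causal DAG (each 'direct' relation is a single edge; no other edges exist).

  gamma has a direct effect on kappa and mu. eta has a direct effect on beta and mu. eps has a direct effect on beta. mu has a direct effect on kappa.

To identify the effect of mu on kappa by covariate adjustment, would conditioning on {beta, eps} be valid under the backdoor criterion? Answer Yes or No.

No

Backdoor paths from mu to kappa (paths whose first edge points into mu):
  P1: mu <- gamma -> kappa
Condition 1 (no descendant of mu in the set): holds — descendants of mu are {kappa}; none are in {beta, eps}.
Condition 2 (every backdoor path blocked by {beta, eps}):
  P1: open — no interior node is in the conditioning set.
{beta, eps} does not satisfy the backdoor criterion.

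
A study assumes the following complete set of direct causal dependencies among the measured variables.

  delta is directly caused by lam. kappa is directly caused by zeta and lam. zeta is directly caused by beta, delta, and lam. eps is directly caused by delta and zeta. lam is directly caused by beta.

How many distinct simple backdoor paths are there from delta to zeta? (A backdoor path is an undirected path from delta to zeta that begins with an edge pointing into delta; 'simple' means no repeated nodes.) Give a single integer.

A backdoor path from delta to zeta is any simple undirected path whose first edge points into delta (i.e. leaves delta via a parent).
Parents of delta: {lam}.
Enumerating:
  P1: delta <- lam <- beta -> zeta
  P2: delta <- lam -> zeta
  P3: delta <- lam -> kappa <- zeta
That exhausts the simple backdoor paths. Count: 3.

3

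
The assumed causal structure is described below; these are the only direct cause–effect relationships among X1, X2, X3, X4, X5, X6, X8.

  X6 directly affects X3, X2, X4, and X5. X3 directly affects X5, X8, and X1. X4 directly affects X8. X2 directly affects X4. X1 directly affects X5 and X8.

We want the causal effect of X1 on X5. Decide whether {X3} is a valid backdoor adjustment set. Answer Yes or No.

Backdoor paths from X1 to X5 (paths whose first edge points into X1):
  P1: X1 <- X3 <- X6 -> X5
  P2: X1 <- X3 -> X8 <- X4 <- X6 -> X5
  P3: X1 <- X3 -> X8 <- X4 <- X2 <- X6 -> X5
  P4: X1 <- X3 -> X5
Condition 1 (no descendant of X1 in the set): holds — descendants of X1 are {X5, X8}; none are in {X3}.
Condition 2 (every backdoor path blocked by {X3}):
  P1: blocked at chain node X3 ∈ conditioning set.
  P2: blocked at fork node X3 ∈ conditioning set.
  P3: blocked at fork node X3 ∈ conditioning set.
  P4: blocked at fork node X3 ∈ conditioning set.
{X3} satisfies the backdoor criterion.

Yes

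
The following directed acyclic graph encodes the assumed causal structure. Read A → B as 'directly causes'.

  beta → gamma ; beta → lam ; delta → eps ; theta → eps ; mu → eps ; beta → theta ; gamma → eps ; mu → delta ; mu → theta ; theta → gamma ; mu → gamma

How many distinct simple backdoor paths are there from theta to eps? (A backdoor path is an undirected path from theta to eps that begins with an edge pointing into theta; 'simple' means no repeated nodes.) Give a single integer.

6

A backdoor path from theta to eps is any simple undirected path whose first edge points into theta (i.e. leaves theta via a parent).
Parents of theta: {beta, mu}.
Enumerating:
  P1: theta <- beta -> gamma <- mu -> delta -> eps
  P2: theta <- beta -> gamma <- mu -> eps
  P3: theta <- beta -> gamma -> eps
  P4: theta <- mu -> delta -> eps
  P5: theta <- mu -> gamma -> eps
  P6: theta <- mu -> eps
That exhausts the simple backdoor paths. Count: 6.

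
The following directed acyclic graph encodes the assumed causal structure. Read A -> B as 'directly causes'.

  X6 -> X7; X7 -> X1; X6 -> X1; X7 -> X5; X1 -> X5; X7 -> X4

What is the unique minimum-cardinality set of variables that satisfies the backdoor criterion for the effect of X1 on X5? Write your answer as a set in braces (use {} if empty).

{X7}

Variables eligible for adjustment (non-descendants of X1, excluding X1 and X5): {X4, X6, X7}.
Backdoor paths from X1 to X5:
  P1: X1 <- X6 -> X7 -> X5
  P2: X1 <- X7 -> X5
The empty set is not sufficient: P1 (X1 <- X6 -> X7 -> X5) has no collider blocking it and no conditioned non-collider, so it is open.
Try {X7}:
  P1: blocked at chain node X7 ∈ conditioning set.
  P2: blocked at fork node X7 ∈ conditioning set.
{X7} contains no descendant of X1 and blocks every backdoor path.
No other singleton works — e.g. {X6} leaves P2 open — so {X7} is the unique smallest valid adjustment set.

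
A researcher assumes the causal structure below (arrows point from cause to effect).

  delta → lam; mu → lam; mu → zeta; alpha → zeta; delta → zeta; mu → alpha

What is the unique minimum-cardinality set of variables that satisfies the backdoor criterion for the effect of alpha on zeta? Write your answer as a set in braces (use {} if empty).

Variables eligible for adjustment (non-descendants of alpha, excluding alpha and zeta): {delta, lam, mu}.
Backdoor paths from alpha to zeta:
  P1: alpha <- mu -> lam <- delta -> zeta
  P2: alpha <- mu -> zeta
The empty set is not sufficient: P2 (alpha <- mu -> zeta) has no collider blocking it and no conditioned non-collider, so it is open.
Try {mu}:
  P1: blocked at fork node mu ∈ conditioning set.
  P2: blocked at fork node mu ∈ conditioning set.
{mu} contains no descendant of alpha and blocks every backdoor path.
No other singleton works — e.g. {delta} leaves P2 open — so {mu} is the unique smallest valid adjustment set.

{mu}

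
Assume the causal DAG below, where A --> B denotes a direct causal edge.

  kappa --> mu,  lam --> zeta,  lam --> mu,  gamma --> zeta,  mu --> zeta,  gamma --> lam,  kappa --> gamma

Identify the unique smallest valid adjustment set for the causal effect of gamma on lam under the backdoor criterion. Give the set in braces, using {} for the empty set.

{}

Variables eligible for adjustment (non-descendants of gamma, excluding gamma and lam): {kappa}.
Backdoor paths from gamma to lam:
  P1: gamma <- kappa -> mu <- lam
  P2: gamma <- kappa -> mu -> zeta <- lam
Each backdoor path contains an unconditioned collider, so every path is already blocked with the empty conditioning set:
  P1: blocked at collider mu (neither it nor any descendant is in the conditioning set).
  P2: blocked at collider zeta (neither it nor any descendant is in the conditioning set).
The empty set is therefore the unique smallest valid set.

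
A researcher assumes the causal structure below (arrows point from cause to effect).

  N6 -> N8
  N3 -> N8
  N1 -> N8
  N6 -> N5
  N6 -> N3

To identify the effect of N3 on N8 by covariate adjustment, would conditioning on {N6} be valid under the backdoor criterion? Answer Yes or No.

Yes

Backdoor paths from N3 to N8 (paths whose first edge points into N3):
  P1: N3 <- N6 -> N8
Condition 1 (no descendant of N3 in the set): holds — descendants of N3 are {N8}; none are in {N6}.
Condition 2 (every backdoor path blocked by {N6}):
  P1: blocked at fork node N6 ∈ conditioning set.
{N6} satisfies the backdoor criterion.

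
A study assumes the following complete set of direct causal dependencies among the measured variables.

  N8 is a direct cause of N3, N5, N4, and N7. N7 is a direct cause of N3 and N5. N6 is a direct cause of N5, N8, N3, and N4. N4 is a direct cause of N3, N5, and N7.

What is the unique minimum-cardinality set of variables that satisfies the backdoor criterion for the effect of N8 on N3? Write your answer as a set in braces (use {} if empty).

Variables eligible for adjustment (non-descendants of N8, excluding N8 and N3): {N6}.
Backdoor paths from N8 to N3:
  P1: N8 <- N6 -> N4 -> N7 -> N3
  P2: N8 <- N6 -> N4 -> N3
  P3: N8 <- N6 -> N4 -> N5 <- N7 -> N3
  P4: N8 <- N6 -> N3
  P5: N8 <- N6 -> N5 <- N4 -> N7 -> N3
  P6: N8 <- N6 -> N5 <- N4 -> N3
  P7: N8 <- N6 -> N5 <- N7 <- N4 -> N3
  P8: N8 <- N6 -> N5 <- N7 -> N3
The empty set is not sufficient: P1 (N8 <- N6 -> N4 -> N7 -> N3) has no collider blocking it and no conditioned non-collider, so it is open.
Try {N6}:
  P1: blocked at fork node N6 ∈ conditioning set.
  P2: blocked at fork node N6 ∈ conditioning set.
  P3: blocked at fork node N6 ∈ conditioning set.
  P4: blocked at fork node N6 ∈ conditioning set.
  P5: blocked at fork node N6 ∈ conditioning set.
  P6: blocked at fork node N6 ∈ conditioning set.
  P7: blocked at fork node N6 ∈ conditioning set.
  P8: blocked at fork node N6 ∈ conditioning set.
{N6} contains no descendant of N8 and blocks every backdoor path.
{N6} is the unique smallest valid adjustment set.

{N6}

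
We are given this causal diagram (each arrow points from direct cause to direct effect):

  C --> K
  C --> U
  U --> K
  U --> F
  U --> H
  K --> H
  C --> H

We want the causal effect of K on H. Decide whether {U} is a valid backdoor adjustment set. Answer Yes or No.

Backdoor paths from K to H (paths whose first edge points into K):
  P1: K <- C -> U -> H
  P2: K <- C -> H
  P3: K <- U <- C -> H
  P4: K <- U -> H
Condition 1 (no descendant of K in the set): holds — descendants of K are {H}; none are in {U}.
Condition 2 (every backdoor path blocked by {U}):
  P1: blocked at chain node U ∈ conditioning set.
  P2: open — no interior node is in the conditioning set.
  P3: blocked at chain node U ∈ conditioning set.
  P4: blocked at fork node U ∈ conditioning set.
{U} does not satisfy the backdoor criterion.

No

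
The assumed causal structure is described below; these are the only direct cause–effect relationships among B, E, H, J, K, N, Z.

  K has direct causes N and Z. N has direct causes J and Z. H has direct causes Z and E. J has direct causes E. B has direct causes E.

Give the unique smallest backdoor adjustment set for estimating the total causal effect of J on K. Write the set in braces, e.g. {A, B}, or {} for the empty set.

Variables eligible for adjustment (non-descendants of J, excluding J and K): {B, E, H, Z}.
Backdoor paths from J to K:
  P1: J <- E -> H <- Z -> N -> K
  P2: J <- E -> H <- Z -> K
Each backdoor path contains an unconditioned collider, so every path is already blocked with the empty conditioning set:
  P1: blocked at collider H (neither it nor any descendant is in the conditioning set).
  P2: blocked at collider H (neither it nor any descendant is in the conditioning set).
The empty set is therefore the unique smallest valid set.

{}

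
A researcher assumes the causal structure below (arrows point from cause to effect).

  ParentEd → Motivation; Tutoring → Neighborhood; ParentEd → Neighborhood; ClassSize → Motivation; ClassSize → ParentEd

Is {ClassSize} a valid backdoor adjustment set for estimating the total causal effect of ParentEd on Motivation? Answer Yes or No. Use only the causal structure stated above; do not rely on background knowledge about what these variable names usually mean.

Backdoor paths from ParentEd to Motivation (paths whose first edge points into ParentEd):
  P1: ParentEd <- ClassSize -> Motivation
Condition 1 (no descendant of ParentEd in the set): holds — descendants of ParentEd are {Motivation, Neighborhood}; none are in {ClassSize}.
Condition 2 (every backdoor path blocked by {ClassSize}):
  P1: blocked at fork node ClassSize ∈ conditioning set.
{ClassSize} satisfies the backdoor criterion.

Yes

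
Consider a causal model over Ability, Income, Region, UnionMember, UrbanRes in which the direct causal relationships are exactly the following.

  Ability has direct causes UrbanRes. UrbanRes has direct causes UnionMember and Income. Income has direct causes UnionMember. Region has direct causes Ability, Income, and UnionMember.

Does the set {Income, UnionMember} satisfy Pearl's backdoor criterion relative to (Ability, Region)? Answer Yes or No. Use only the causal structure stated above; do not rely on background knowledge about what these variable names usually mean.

Yes

Backdoor paths from Ability to Region (paths whose first edge points into Ability):
  P1: Ability <- UrbanRes <- UnionMember -> Income -> Region
  P2: Ability <- UrbanRes <- UnionMember -> Region
  P3: Ability <- UrbanRes <- Income <- UnionMember -> Region
  P4: Ability <- UrbanRes <- Income -> Region
Condition 1 (no descendant of Ability in the set): holds — descendants of Ability are {Region}; none are in {Income, UnionMember}.
Condition 2 (every backdoor path blocked by {Income, UnionMember}):
  P1: blocked at fork node UnionMember ∈ conditioning set.
  P2: blocked at fork node UnionMember ∈ conditioning set.
  P3: blocked at chain node Income ∈ conditioning set.
  P4: blocked at fork node Income ∈ conditioning set.
{Income, UnionMember} satisfies the backdoor criterion.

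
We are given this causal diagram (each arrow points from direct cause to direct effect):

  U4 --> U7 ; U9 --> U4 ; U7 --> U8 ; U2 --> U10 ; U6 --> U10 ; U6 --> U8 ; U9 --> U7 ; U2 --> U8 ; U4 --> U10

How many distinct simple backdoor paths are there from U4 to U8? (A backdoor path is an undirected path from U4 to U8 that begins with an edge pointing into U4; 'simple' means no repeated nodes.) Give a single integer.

1

A backdoor path from U4 to U8 is any simple undirected path whose first edge points into U4 (i.e. leaves U4 via a parent).
Parents of U4: {U9}.
Enumerating:
  P1: U4 <- U9 -> U7 -> U8
That exhausts the simple backdoor paths. Count: 1.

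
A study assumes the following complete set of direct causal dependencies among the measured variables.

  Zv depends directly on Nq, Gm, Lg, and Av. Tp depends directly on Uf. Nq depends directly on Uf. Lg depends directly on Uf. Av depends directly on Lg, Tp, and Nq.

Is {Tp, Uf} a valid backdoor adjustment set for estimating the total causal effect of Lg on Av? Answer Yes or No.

Backdoor paths from Lg to Av (paths whose first edge points into Lg):
  P1: Lg <- Uf -> Nq -> Av
  P2: Lg <- Uf -> Nq -> Zv <- Av
  P3: Lg <- Uf -> Tp -> Av
Condition 1 (no descendant of Lg in the set): holds — descendants of Lg are {Av, Zv}; none are in {Tp, Uf}.
Condition 2 (every backdoor path blocked by {Tp, Uf}):
  P1: blocked at fork node Uf ∈ conditioning set.
  P2: blocked at fork node Uf ∈ conditioning set.
  P3: blocked at fork node Uf ∈ conditioning set.
{Tp, Uf} satisfies the backdoor criterion.

Yes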